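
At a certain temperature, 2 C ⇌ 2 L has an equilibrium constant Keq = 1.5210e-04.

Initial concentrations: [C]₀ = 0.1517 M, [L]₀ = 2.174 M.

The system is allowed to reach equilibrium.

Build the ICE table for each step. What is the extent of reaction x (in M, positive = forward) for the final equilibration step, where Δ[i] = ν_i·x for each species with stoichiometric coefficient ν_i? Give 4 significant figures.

x = -1.073 M

Q₀ = 205.4 vs Keq = 1.5210e-04 ⇒ Q>K, reverse
Step 1:
                   C          L
  init        0.1517      2.174
  Δ            2.146     -2.146
  eq           2.297    0.02833
  solve Keq expr → x = -1.073; check Q = 1.5210e-04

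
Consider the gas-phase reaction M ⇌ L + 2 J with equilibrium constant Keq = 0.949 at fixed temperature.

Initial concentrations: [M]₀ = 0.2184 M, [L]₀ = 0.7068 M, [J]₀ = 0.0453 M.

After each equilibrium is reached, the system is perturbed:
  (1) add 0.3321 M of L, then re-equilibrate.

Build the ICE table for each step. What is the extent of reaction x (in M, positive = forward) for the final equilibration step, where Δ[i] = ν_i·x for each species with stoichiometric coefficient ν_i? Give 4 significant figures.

Q₀ = 0.006641 vs Keq = 0.949 ⇒ Q<K, forward
Step 1:
                  M         L         J
  init       0.2184    0.7068    0.0453
  Δ         -0.1328    0.1328    0.2657
  eq        0.08556    0.8396     0.311
  solve Keq expr → x = 0.1328; check Q = 0.949
Then add 0.3321 M of L.
Step 2:
                  M         L         J
  init      0.08556     1.172     0.311
  Δ         0.01324  -0.01324  -0.02648
  eq         0.0988     1.158    0.2845
  solve Keq expr → x = -0.01324; check Q = 0.949

x = -0.01324 M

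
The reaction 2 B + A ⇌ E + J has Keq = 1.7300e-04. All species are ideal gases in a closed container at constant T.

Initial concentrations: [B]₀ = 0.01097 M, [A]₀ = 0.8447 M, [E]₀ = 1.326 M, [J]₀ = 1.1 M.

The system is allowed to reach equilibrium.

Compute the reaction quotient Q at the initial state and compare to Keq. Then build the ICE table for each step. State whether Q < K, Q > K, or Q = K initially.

Q₀ = 1.4349e+04; Q > K (proceeds reverse)

Q₀ = 1.4349e+04 vs Keq = 1.7300e-04 ⇒ Q>K, reverse
Step 1:
                  B         A         E         J
  I         0.01097    0.8447     1.326       1.1
  C           2.186     1.093    -1.093    -1.093
  E           2.197     1.938    0.2329  0.006947
  solve Keq expr → x = -1.093; check Q = 1.7300e-04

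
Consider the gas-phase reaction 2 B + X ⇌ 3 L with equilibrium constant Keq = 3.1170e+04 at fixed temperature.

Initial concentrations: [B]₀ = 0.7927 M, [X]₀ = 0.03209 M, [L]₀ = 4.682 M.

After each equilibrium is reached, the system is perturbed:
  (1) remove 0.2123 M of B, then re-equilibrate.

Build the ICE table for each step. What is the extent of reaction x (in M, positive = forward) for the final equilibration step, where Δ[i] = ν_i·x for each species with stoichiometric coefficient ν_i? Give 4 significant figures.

x = -0.005454 M

Q₀ = 5090 vs Keq = 3.1170e+04 ⇒ Q<K, forward
Step 1:
                   B          X          L
  init        0.7927    0.03209      4.682
  Δ         -0.05159   -0.02579    0.07738
  eq          0.7411   0.006297      4.759
  solve Keq expr → x = 0.02579; check Q = 3.1170e+04
Then remove 0.2123 M of B.
Step 2:
                   B          X          L
  init        0.5288   0.006297      4.759
  Δ          0.01091   0.005454   -0.01636
  eq          0.5397    0.01175      4.743
  solve Keq expr → x = -0.005454; check Q = 3.1170e+04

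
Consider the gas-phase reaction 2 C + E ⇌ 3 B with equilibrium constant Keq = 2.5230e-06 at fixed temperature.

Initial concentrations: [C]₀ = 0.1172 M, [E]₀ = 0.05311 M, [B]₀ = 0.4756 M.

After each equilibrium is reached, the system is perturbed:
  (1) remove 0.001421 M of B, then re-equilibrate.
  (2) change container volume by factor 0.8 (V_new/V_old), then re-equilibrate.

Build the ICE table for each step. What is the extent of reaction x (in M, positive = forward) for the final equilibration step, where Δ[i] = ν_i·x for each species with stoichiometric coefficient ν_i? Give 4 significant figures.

x = 0 M

Q₀ = 147.5 vs Keq = 2.5230e-06 ⇒ Q>K, reverse
Step 1:
                    C           E           B
  init         0.1172     0.05311      0.4756
  Δ             0.314       0.157      -0.471
  eq           0.4312      0.2101    0.004619
  solve Keq expr → x = -0.157; check Q = 2.5230e-06
Then remove 0.001421 M of B.
Step 2:
                    C           E           B
  init         0.4312      0.2101    0.003198
  Δ       -9.4056e-04 -4.7028e-04    0.001411
  eq           0.4302      0.2096    0.004609
  solve Keq expr → x = 4.7028e-04; check Q = 2.5230e-06
Then change container volume by factor 0.8 (V_new/V_old).
Step 3:
                    C           E           B
  init         0.5378       0.262    0.005761
  Δ                 0           0           0
  eq           0.5378       0.262    0.005761
  solve Keq expr → x = 0; check Q = 2.5230e-06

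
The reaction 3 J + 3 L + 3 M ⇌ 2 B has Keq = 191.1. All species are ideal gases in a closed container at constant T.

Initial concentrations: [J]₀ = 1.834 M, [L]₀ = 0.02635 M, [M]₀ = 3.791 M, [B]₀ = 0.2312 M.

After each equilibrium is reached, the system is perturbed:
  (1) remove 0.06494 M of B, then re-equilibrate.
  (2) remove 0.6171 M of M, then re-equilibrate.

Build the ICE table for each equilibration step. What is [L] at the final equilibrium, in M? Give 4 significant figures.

Q₀ = 8.693 vs Keq = 191.1 ⇒ Q<K, forward
Step 1:
                    J           L           M           B
  init          1.834     0.02635       3.791      0.2312
  Δ          -0.01652    -0.01652    -0.01652     0.01101
  eq            1.817    0.009834       3.774      0.2422
  solve Keq expr → x = 0.005505; check Q = 191.1
Then remove 0.06494 M of B.
Step 2:
                    J           L           M           B
  init          1.817    0.009834       3.774      0.1773
  Δ           -0.0018     -0.0018     -0.0018      0.0012
  eq            1.816    0.008034       3.773      0.1785
  solve Keq expr → x = 5.9987e-04; check Q = 191.1
Then remove 0.6171 M of M.
Step 3:
                    J           L           M           B
  init          1.816    0.008034       3.156      0.1785
  Δ          0.001522    0.001522    0.001522   -0.001015
  eq            1.817    0.009556       3.157      0.1775
  solve Keq expr → x = -5.0735e-04; check Q = 191.1

[L]_eq = 0.009556 M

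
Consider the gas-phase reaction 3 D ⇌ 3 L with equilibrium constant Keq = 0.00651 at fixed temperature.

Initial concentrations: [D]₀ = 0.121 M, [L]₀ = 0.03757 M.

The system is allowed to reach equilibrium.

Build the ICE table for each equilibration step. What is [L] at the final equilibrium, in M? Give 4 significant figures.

[L]_eq = 0.02495 M

Q₀ = 0.02993 vs Keq = 0.00651 ⇒ Q>K, reverse
Step 1:
                  D         L
  init        0.121   0.03757
  Δ         0.01262  -0.01262
  eq         0.1336   0.02495
  solve Keq expr → x = -0.004207; check Q = 0.00651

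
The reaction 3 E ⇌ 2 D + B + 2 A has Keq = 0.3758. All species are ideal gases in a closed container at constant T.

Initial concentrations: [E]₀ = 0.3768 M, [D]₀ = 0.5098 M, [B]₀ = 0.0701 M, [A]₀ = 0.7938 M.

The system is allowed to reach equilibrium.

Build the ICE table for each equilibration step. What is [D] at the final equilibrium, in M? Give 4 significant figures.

Q₀ = 0.2146 vs Keq = 0.3758 ⇒ Q<K, forward
Step 1:
                    E           D           B           A
  I            0.3768      0.5098      0.0701      0.7938
  C          -0.03303     0.02202     0.01101     0.02202
  E            0.3438      0.5318     0.08111      0.8158
  solve Keq expr → x = 0.01101; check Q = 0.3758

[D]_eq = 0.5318 M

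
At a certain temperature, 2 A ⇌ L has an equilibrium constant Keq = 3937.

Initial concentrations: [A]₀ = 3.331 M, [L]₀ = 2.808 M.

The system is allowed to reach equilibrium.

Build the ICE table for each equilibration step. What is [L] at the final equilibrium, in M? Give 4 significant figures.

Q₀ = 0.2531 vs Keq = 3937 ⇒ Q<K, forward
Step 1:
                  A         L
  init        3.331     2.808
  Δ          -3.297     1.649
  eq        0.03365     4.457
  solve Keq expr → x = 1.649; check Q = 3937

[L]_eq = 4.457 M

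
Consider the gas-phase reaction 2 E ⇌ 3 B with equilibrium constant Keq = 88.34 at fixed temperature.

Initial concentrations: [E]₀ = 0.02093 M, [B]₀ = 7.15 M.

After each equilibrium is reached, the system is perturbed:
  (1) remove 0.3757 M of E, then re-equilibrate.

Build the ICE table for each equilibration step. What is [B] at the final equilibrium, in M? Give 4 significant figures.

[B]_eq = 4.891 M

Q₀ = 8.3441e+05 vs Keq = 88.34 ⇒ Q>K, reverse
Step 1:
                    E           B
  Initial     0.02093        7.15
  Change        1.262      -1.893
  Equil         1.283       5.257
  solve Keq expr → x = -0.6308; check Q = 88.34
Then remove 0.3757 M of E.
Step 2:
                    E           B
  Initial      0.9069       5.257
  Change       0.2441     -0.3661
  Equil         1.151       4.891
  solve Keq expr → x = -0.122; check Q = 88.34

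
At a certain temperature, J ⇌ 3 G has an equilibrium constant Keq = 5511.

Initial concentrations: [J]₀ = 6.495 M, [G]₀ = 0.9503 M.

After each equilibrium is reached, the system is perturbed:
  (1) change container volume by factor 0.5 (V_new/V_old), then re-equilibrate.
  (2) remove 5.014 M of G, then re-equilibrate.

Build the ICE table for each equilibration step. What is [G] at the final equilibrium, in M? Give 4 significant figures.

Q₀ = 0.1321 vs Keq = 5511 ⇒ Q<K, forward
Step 1:
                  J         G
  init        6.495    0.9503
  Δ          -5.521     16.56
  eq         0.9745     17.51
  solve Keq expr → x = 5.521; check Q = 5511
Then change container volume by factor 0.5 (V_new/V_old).
Step 2:
                  J         G
  init        1.949     35.02
  Δ           2.208    -6.623
  eq          4.157      28.4
  solve Keq expr → x = -2.208; check Q = 5511
Then remove 5.014 M of G.
Step 3:
                  J         G
  init        4.157     23.39
  Δ         -0.9168      2.75
  eq           3.24     26.14
  solve Keq expr → x = 0.9168; check Q = 5511

[G]_eq = 26.14 M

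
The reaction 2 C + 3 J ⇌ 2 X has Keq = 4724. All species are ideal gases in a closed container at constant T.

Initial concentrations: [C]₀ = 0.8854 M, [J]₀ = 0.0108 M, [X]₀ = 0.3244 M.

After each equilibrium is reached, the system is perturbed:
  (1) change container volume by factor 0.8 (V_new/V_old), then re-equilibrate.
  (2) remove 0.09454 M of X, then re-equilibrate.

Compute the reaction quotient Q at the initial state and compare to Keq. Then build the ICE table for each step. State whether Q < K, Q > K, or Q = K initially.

Q₀ = 1.0656e+05 vs Keq = 4724 ⇒ Q>K, reverse
Step 1:
                  C         J         X
  Initial    0.8854    0.0108    0.3244
  Change    0.01244   0.01866  -0.01244
  Equil      0.8978   0.02946     0.312
  solve Keq expr → x = -0.006219; check Q = 4724
Then change container volume by factor 0.8 (V_new/V_old).
Step 2:
                  C         J         X
  Initial     1.122   0.03682      0.39
  Change  -0.004696 -0.007045  0.004696
  Equil       1.118   0.02977    0.3947
  solve Keq expr → x = 0.002348; check Q = 4724
Then remove 0.09454 M of X.
Step 3:
                  C         J         X
  Initial     1.118   0.02977    0.3001
  Change  -0.003165 -0.004747  0.003165
  Equil       1.114   0.02503    0.3033
  solve Keq expr → x = 0.001582; check Q = 4724

Q₀ = 1.0656e+05; Q > K (proceeds reverse)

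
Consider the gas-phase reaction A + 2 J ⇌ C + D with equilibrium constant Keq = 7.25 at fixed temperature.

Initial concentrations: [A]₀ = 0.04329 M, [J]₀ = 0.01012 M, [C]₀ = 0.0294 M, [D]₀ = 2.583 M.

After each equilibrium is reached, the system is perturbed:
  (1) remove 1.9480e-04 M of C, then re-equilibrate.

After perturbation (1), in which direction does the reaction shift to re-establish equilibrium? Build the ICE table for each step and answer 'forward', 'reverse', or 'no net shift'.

Q₀ = 1.7129e+04 vs Keq = 7.25 ⇒ Q>K, reverse
Step 1:
                    A           J           C           D
  Initial     0.04329     0.01012      0.0294       2.583
  Change      0.02848     0.05697    -0.02848    -0.02848
  Equil       0.07177     0.06709  9.1677e-04       2.555
  solve Keq expr → x = -0.02848; check Q = 7.25
Then remove 1.9480e-04 M of C.
Step 2:
                    A           J           C           D
  Initial     0.07177     0.06709  7.2197e-04       2.555
  Change  -1.8248e-04 -3.6496e-04  1.8248e-04  1.8248e-04
  Equil       0.07159     0.06672  9.0445e-04       2.555
  solve Keq expr → x = 1.8248e-04; check Q = 7.25

Direction: forward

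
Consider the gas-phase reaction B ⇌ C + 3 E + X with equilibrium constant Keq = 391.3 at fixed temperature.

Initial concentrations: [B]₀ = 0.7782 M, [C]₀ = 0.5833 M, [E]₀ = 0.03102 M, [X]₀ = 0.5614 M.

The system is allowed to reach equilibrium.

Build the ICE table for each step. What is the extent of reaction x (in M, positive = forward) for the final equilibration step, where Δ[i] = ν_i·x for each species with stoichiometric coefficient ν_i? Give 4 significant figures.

Q₀ = 1.2560e-05 vs Keq = 391.3 ⇒ Q<K, forward
Step 1:
                  B         C         E         X
  I          0.7782    0.5833   0.03102    0.5614
  C         -0.7306    0.7306     2.192    0.7306
  E         0.04764     1.314     2.223     1.292
  solve Keq expr → x = 0.7306; check Q = 391.3

x = 0.7306 M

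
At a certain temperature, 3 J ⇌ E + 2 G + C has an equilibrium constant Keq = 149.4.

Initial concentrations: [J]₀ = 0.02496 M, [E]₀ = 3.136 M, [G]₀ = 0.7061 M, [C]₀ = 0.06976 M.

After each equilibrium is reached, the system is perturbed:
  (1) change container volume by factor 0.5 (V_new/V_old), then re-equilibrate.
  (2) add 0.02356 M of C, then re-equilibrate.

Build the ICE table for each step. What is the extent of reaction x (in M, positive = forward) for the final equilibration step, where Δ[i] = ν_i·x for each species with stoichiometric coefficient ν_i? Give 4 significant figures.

x = -0.00388 M

Q₀ = 7014 vs Keq = 149.4 ⇒ Q>K, reverse
Step 1:
                   J          E          G          C
  I          0.02496      3.136     0.7061    0.06976
  C          0.05368   -0.01789   -0.03579   -0.01789
  E          0.07864      3.118     0.6703    0.05187
  solve Keq expr → x = -0.01789; check Q = 149.4
Then change container volume by factor 0.5 (V_new/V_old).
Step 2:
                   J          E          G          C
  I           0.1573      6.236      1.341     0.1037
  C          0.03177   -0.01059   -0.02118   -0.01059
  E           0.1891      6.226      1.319    0.09314
  solve Keq expr → x = -0.01059; check Q = 149.4
Then add 0.02356 M of C.
Step 3:
                   J          E          G          C
  I           0.1891      6.226      1.319     0.1167
  C          0.01164   -0.00388  -0.007761   -0.00388
  E           0.2007      6.222      1.312     0.1128
  solve Keq expr → x = -0.00388; check Q = 149.4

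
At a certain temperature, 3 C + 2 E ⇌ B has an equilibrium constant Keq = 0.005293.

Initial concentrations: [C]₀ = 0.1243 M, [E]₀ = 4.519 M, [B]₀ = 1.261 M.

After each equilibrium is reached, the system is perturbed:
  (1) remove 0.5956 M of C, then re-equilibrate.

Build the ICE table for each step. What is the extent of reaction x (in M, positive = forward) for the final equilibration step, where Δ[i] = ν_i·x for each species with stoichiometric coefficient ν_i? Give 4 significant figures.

x = -0.1435 M

Q₀ = 32.15 vs Keq = 0.005293 ⇒ Q>K, reverse
Step 1:
                   C          E          B
  I           0.1243      4.519      1.261
  C            1.539      1.026    -0.5128
  E            1.663      5.545     0.7482
  solve Keq expr → x = -0.5128; check Q = 0.005293
Then remove 0.5956 M of C.
Step 2:
                   C          E          B
  I            1.067      5.545     0.7482
  C           0.4304      0.287    -0.1435
  E            1.498      5.832     0.6047
  solve Keq expr → x = -0.1435; check Q = 0.005293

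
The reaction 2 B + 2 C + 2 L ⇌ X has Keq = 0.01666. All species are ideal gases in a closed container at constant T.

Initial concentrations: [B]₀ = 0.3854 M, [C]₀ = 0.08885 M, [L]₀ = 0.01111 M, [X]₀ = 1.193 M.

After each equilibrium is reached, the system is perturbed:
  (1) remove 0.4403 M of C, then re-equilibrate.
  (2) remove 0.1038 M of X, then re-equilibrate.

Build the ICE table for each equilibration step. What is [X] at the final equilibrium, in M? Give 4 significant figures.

Q₀ = 8.2428e+06 vs Keq = 0.01666 ⇒ Q>K, reverse
Step 1:
                  B         C         L         X
  Initial    0.3854   0.08885   0.01111     1.193
  Change      1.555     1.555     1.555   -0.7774
  Equil        1.94     1.644     1.566    0.4156
  solve Keq expr → x = -0.7774; check Q = 0.01666
Then remove 0.4403 M of C.
Step 2:
                  B         C         L         X
  Initial      1.94     1.203     1.566    0.4156
  Change     0.1219    0.1219    0.1219  -0.06097
  Equil       2.062     1.325     1.688    0.3546
  solve Keq expr → x = -0.06097; check Q = 0.01666
Then remove 0.1038 M of X.
Step 3:
                  B         C         L         X
  Initial     2.062     1.325     1.688    0.2508
  Change   -0.06166  -0.06166  -0.06166   0.03083
  Equil       2.001     1.264     1.626    0.2816
  solve Keq expr → x = 0.03083; check Q = 0.01666

[X]_eq = 0.2816 M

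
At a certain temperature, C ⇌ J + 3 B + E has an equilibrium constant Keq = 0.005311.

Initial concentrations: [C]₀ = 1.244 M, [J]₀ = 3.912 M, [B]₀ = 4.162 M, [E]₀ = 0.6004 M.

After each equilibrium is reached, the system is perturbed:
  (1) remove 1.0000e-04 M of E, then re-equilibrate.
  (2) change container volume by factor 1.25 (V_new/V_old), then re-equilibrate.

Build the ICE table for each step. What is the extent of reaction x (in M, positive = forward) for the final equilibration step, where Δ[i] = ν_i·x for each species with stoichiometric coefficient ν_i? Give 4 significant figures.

x = 2.5818e-04 M

Q₀ = 136.1 vs Keq = 0.005311 ⇒ Q>K, reverse
Step 1:
                   C          J          B          E
  Initial      1.244      3.912      4.162     0.6004
  Change      0.6002    -0.6002     -1.801    -0.6002
  Equil        1.844      3.312      2.361 2.2458e-04
  solve Keq expr → x = -0.6002; check Q = 0.005311
Then remove 1.0000e-04 M of E.
Step 2:
                   C          J          B          E
  Initial      1.844      3.312      2.361 1.2458e-04
  Change  -9.9896e-05 9.9896e-05 2.9969e-04 9.9896e-05
  Equil        1.844      3.312      2.362 2.2447e-04
  solve Keq expr → x = 9.9896e-05; check Q = 0.005311
Then change container volume by factor 1.25 (V_new/V_old).
Step 3:
                   C          J          B          E
  Initial      1.475       2.65      1.889 1.7958e-04
  Change  -2.5818e-04 2.5818e-04 7.7455e-04 2.5818e-04
  Equil        1.475       2.65       1.89 4.3776e-04
  solve Keq expr → x = 2.5818e-04; check Q = 0.005311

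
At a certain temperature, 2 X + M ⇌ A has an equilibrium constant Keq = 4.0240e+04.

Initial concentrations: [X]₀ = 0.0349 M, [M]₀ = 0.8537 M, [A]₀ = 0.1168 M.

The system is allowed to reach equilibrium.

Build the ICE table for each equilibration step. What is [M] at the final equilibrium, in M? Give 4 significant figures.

Q₀ = 112.3 vs Keq = 4.0240e+04 ⇒ Q<K, forward
Step 1:
                   X          M          A
  I           0.0349     0.8537     0.1168
  C         -0.03291   -0.01646    0.01646
  E         0.001989     0.8372     0.1333
  solve Keq expr → x = 0.01646; check Q = 4.0240e+04

[M]_eq = 0.8372 M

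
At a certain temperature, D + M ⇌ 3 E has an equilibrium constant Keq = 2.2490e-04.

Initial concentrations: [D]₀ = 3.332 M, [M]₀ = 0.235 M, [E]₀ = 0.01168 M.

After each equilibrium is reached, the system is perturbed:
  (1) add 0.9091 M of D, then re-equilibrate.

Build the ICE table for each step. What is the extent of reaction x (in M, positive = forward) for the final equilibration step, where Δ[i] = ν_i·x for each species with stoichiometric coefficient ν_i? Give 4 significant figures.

x = 0.001489 M

Q₀ = 2.0350e-06 vs Keq = 2.2490e-04 ⇒ Q<K, forward
Step 1:
                    D           M           E
  init          3.332       0.235     0.01168
  Δ          -0.01438    -0.01438     0.04313
  eq            3.318      0.2206     0.05481
  solve Keq expr → x = 0.01438; check Q = 2.2490e-04
Then add 0.9091 M of D.
Step 2:
                    D           M           E
  init          4.227      0.2206     0.05481
  Δ         -0.001489   -0.001489    0.004467
  eq            4.225      0.2191     0.05927
  solve Keq expr → x = 0.001489; check Q = 2.2490e-04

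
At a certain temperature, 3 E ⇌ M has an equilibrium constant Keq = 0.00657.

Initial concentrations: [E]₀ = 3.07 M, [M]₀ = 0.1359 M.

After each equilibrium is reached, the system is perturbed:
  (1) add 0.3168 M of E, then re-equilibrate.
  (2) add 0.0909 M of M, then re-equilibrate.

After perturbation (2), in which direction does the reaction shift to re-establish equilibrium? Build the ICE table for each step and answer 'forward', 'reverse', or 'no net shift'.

Direction: reverse

Q₀ = 0.004697 vs Keq = 0.00657 ⇒ Q<K, forward
Step 1:
                  E         M
  I            3.07    0.1359
  C         -0.1057   0.03523
  E           2.964    0.1711
  solve Keq expr → x = 0.03523; check Q = 0.00657
Then add 0.3168 M of E.
Step 2:
                  E         M
  I           3.281    0.1711
  C         -0.1132   0.03774
  E           3.168    0.2089
  solve Keq expr → x = 0.03774; check Q = 0.00657
Then add 0.0909 M of M.
Step 3:
                  E         M
  I           3.168    0.2998
  C          0.1678  -0.05593
  E           3.336    0.2438
  solve Keq expr → x = -0.05593; check Q = 0.00657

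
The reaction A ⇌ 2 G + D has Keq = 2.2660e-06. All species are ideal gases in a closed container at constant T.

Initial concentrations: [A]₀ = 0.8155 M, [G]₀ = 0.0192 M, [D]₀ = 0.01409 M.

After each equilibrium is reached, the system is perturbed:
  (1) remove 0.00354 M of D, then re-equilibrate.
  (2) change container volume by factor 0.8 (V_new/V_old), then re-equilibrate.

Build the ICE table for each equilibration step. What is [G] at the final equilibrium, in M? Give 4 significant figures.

[G]_eq = 0.01592 M

Q₀ = 6.3693e-06 vs Keq = 2.2660e-06 ⇒ Q>K, reverse
Step 1:
                  A         G         D
  I          0.8155    0.0192   0.01409
  C        0.003103 -0.006206 -0.003103
  E          0.8186   0.01299   0.01099
  solve Keq expr → x = -0.003103; check Q = 2.2660e-06
Then remove 0.00354 M of D.
Step 2:
                  A         G         D
  I          0.8186   0.01299  0.007447
  C       -9.3647e-04  0.001873 9.3647e-04
  E          0.8177   0.01487  0.008383
  solve Keq expr → x = 9.3647e-04; check Q = 2.2660e-06
Then change container volume by factor 0.8 (V_new/V_old).
Step 3:
                  A         G         D
  I           1.022   0.01858   0.01048
  C        0.001331 -0.002662 -0.001331
  E           1.023   0.01592  0.009148
  solve Keq expr → x = -0.001331; check Q = 2.2660e-06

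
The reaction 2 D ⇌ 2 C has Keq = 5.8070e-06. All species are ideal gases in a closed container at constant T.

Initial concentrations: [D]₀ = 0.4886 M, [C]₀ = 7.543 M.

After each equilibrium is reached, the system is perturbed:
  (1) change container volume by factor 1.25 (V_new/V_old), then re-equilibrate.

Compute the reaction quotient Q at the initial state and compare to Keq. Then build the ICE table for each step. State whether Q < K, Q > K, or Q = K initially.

Q₀ = 238.3; Q > K (proceeds reverse)

Q₀ = 238.3 vs Keq = 5.8070e-06 ⇒ Q>K, reverse
Step 1:
                   D          C
  Initial     0.4886      7.543
  Change       7.524     -7.524
  Equil        8.012    0.01931
  solve Keq expr → x = -3.762; check Q = 5.8070e-06
Then change container volume by factor 1.25 (V_new/V_old).
Step 2:
                   D          C
  Initial       6.41    0.01545
  Change           0          0
  Equil         6.41    0.01545
  solve Keq expr → x = 0; check Q = 5.8070e-06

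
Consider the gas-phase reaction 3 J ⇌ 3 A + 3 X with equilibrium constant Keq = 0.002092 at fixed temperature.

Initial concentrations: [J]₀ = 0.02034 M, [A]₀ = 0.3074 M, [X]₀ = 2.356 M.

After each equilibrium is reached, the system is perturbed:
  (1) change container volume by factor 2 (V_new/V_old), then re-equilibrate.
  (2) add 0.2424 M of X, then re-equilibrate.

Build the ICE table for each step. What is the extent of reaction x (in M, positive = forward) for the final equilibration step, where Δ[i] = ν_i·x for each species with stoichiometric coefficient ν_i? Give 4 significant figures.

Q₀ = 4.5142e+04 vs Keq = 0.002092 ⇒ Q>K, reverse
Step 1:
                    J           A           X
  I           0.02034      0.3074       2.356
  C            0.2883     -0.2883     -0.2883
  E            0.3086     0.01909       2.068
  solve Keq expr → x = -0.0961; check Q = 0.002092
Then change container volume by factor 2 (V_new/V_old).
Step 2:
                    J           A           X
  I            0.1543    0.009546       1.034
  C         -0.008366    0.008366    0.008366
  E             0.146     0.01791       1.042
  solve Keq expr → x = 0.002789; check Q = 0.002092
Then add 0.2424 M of X.
Step 3:
                    J           A           X
  I             0.146     0.01791       1.285
  C          0.003042   -0.003042   -0.003042
  E             0.149     0.01487       1.282
  solve Keq expr → x = -0.001014; check Q = 0.002092

x = -0.001014 M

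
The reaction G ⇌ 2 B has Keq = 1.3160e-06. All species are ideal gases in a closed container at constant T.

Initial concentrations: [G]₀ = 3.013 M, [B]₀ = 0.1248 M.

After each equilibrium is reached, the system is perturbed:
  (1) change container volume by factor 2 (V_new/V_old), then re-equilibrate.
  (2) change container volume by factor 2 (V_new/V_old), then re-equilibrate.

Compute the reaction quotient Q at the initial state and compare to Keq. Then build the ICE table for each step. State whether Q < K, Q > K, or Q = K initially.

Q₀ = 0.005169; Q > K (proceeds reverse)

Q₀ = 0.005169 vs Keq = 1.3160e-06 ⇒ Q>K, reverse
Step 1:
                   G          B
  init         3.013     0.1248
  Δ          0.06139    -0.1228
  eq           3.074   0.002011
  solve Keq expr → x = -0.06139; check Q = 1.3160e-06
Then change container volume by factor 2 (V_new/V_old).
Step 2:
                   G          B
  init         1.537   0.001006
  Δ       -2.0824e-04 4.1649e-04
  eq           1.537   0.001422
  solve Keq expr → x = 2.0824e-04; check Q = 1.3160e-06
Then change container volume by factor 2 (V_new/V_old).
Step 3:
                   G          B
  init        0.7685 7.1110e-04
  Δ       -1.4723e-04 2.9445e-04
  eq          0.7683   0.001006
  solve Keq expr → x = 1.4723e-04; check Q = 1.3160e-06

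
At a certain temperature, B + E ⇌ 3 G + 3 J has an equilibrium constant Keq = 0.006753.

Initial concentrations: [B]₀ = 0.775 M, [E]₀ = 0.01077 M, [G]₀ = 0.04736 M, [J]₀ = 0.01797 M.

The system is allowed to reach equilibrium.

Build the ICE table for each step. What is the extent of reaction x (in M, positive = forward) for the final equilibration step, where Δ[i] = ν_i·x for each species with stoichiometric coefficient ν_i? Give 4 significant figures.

Q₀ = 7.3852e-08 vs Keq = 0.006753 ⇒ Q<K, forward
Step 1:
                  B         E         G         J
  I           0.775   0.01077   0.04736   0.01797
  C        -0.01076  -0.01076   0.03227   0.03227
  E          0.7642 1.2410e-05   0.07963   0.05024
  solve Keq expr → x = 0.01076; check Q = 0.006753

x = 0.01076 M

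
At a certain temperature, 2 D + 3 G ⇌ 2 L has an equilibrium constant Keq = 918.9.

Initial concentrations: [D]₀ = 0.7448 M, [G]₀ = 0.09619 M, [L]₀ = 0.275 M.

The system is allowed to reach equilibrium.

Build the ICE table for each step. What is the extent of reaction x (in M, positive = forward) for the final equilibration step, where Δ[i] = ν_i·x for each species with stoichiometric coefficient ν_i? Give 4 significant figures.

Q₀ = 153.2 vs Keq = 918.9 ⇒ Q<K, forward
Step 1:
                  D         G         L
  I          0.7448   0.09619     0.275
  C        -0.02577  -0.03866   0.02577
  E           0.719   0.05753    0.3008
  solve Keq expr → x = 0.01289; check Q = 918.9

x = 0.01289 M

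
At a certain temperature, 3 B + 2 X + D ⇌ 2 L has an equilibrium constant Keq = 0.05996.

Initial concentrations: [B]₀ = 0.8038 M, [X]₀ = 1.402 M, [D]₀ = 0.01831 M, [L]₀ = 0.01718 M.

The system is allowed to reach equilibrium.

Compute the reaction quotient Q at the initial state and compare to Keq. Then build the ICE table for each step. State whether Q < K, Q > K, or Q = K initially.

Q₀ = 0.01579; Q < K (proceeds forward)

Q₀ = 0.01579 vs Keq = 0.05996 ⇒ Q<K, forward
Step 1:
                  B         X         D         L
  I          0.8038     1.402   0.01831   0.01718
  C        -0.01534  -0.01023 -0.005114   0.01023
  E          0.7885     1.392    0.0132   0.02741
  solve Keq expr → x = 0.005114; check Q = 0.05996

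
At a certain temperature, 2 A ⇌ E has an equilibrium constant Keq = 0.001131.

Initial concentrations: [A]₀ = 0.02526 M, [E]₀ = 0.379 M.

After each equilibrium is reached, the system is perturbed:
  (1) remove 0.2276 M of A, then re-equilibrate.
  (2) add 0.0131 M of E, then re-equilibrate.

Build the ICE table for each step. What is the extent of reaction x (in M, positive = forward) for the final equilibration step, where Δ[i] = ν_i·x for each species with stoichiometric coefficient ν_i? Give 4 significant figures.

Q₀ = 594 vs Keq = 0.001131 ⇒ Q>K, reverse
Step 1:
                    A           E
  Initial     0.02526       0.379
  Change       0.7566     -0.3783
  Equil        0.7819  6.9142e-04
  solve Keq expr → x = -0.3783; check Q = 0.001131
Then remove 0.2276 M of A.
Step 2:
                    A           E
  Initial      0.5543  6.9142e-04
  Change   6.8617e-04 -3.4309e-04
  Equil         0.555  3.4833e-04
  solve Keq expr → x = -3.4309e-04; check Q = 0.001131
Then add 0.0131 M of E.
Step 3:
                    A           E
  Initial       0.555     0.01345
  Change      0.02613    -0.01307
  Equil        0.5811  3.8191e-04
  solve Keq expr → x = -0.01307; check Q = 0.001131

x = -0.01307 M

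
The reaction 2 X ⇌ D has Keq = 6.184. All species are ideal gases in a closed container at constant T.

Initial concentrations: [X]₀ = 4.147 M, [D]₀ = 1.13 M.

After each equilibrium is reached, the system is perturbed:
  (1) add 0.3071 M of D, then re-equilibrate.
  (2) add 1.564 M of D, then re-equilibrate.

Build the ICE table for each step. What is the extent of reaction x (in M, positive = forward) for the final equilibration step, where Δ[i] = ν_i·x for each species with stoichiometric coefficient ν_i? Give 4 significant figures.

Q₀ = 0.06571 vs Keq = 6.184 ⇒ Q<K, forward
Step 1:
                  X         D
  I           4.147      1.13
  C          -3.467     1.733
  E          0.6805     2.863
  solve Keq expr → x = 1.733; check Q = 6.184
Then add 0.3071 M of D.
Step 2:
                  X         D
  I          0.6805      3.17
  C         0.03366  -0.01683
  E          0.7141     3.154
  solve Keq expr → x = -0.01683; check Q = 6.184
Then add 1.564 M of D.
Step 3:
                  X         D
  I          0.7141     4.718
  C          0.1522  -0.07612
  E          0.8663     4.641
  solve Keq expr → x = -0.07612; check Q = 6.184

x = -0.07612 M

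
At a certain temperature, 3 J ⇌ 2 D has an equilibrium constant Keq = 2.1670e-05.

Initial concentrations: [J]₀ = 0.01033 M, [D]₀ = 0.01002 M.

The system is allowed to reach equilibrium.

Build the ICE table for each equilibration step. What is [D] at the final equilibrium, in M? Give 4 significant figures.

[D]_eq = 1.8769e-05 M

Q₀ = 91.08 vs Keq = 2.1670e-05 ⇒ Q>K, reverse
Step 1:
                   J          D
  I          0.01033    0.01002
  C            0.015      -0.01
  E          0.02533 1.8769e-05
  solve Keq expr → x = -0.005001; check Q = 2.1670e-05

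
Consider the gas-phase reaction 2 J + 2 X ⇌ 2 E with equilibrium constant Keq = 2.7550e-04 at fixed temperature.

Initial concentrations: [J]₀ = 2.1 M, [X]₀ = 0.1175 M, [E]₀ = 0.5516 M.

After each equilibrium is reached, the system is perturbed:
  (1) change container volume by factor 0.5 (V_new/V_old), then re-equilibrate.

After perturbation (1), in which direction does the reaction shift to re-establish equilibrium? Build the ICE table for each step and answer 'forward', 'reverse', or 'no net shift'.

Q₀ = 4.997 vs Keq = 2.7550e-04 ⇒ Q>K, reverse
Step 1:
                   J          X          E
  I              2.1     0.1175     0.5516
  C           0.5237     0.5237    -0.5237
  E            2.624     0.6412    0.02792
  solve Keq expr → x = -0.2618; check Q = 2.7550e-04
Then change container volume by factor 0.5 (V_new/V_old).
Step 2:
                   J          X          E
  I            5.247      1.282    0.05584
  C         -0.05042   -0.05042    0.05042
  E            5.197      1.232     0.1063
  solve Keq expr → x = 0.02521; check Q = 2.7550e-04

Direction: forward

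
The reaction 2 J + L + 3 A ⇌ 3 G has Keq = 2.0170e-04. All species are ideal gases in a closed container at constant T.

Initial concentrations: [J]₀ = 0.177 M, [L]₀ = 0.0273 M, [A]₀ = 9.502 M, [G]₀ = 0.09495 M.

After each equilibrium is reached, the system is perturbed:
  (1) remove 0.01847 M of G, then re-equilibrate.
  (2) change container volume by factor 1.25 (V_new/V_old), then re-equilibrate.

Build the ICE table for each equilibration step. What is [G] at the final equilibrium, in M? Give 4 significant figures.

[G]_eq = 0.03977 M

Q₀ = 0.001167 vs Keq = 2.0170e-04 ⇒ Q>K, reverse
Step 1:
                  J         L         A         G
  Initial     0.177    0.0273     9.502   0.09495
  Change    0.02085   0.01043   0.03128  -0.03128
  Equil      0.1979   0.03773     9.533   0.06367
  solve Keq expr → x = -0.01043; check Q = 2.0170e-04
Then remove 0.01847 M of G.
Step 2:
                  J         L         A         G
  Initial    0.1979   0.03773     9.533    0.0452
  Change   -0.00919 -0.004595  -0.01378   0.01378
  Equil      0.1887   0.03313     9.519   0.05898
  solve Keq expr → x = 0.004595; check Q = 2.0170e-04
Then change container volume by factor 1.25 (V_new/V_old).
Step 3:
                  J         L         A         G
  Initial    0.1509   0.02651     7.616   0.04719
  Change   0.004944  0.002472  0.007415 -0.007415
  Equil      0.1559   0.02898     7.623   0.03977
  solve Keq expr → x = -0.002472; check Q = 2.0170e-04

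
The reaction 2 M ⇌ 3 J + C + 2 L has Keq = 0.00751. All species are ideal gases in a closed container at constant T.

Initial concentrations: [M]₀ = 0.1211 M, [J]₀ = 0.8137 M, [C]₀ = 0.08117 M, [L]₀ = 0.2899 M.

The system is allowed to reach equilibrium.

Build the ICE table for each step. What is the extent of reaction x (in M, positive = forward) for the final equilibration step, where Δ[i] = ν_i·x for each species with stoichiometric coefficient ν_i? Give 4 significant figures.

x = -0.04868 M

Q₀ = 0.2506 vs Keq = 0.00751 ⇒ Q>K, reverse
Step 1:
                    M           J           C           L
  I            0.1211      0.8137     0.08117      0.2899
  C           0.09736      -0.146    -0.04868    -0.09736
  E            0.2185      0.6677     0.03249      0.1925
  solve Keq expr → x = -0.04868; check Q = 0.00751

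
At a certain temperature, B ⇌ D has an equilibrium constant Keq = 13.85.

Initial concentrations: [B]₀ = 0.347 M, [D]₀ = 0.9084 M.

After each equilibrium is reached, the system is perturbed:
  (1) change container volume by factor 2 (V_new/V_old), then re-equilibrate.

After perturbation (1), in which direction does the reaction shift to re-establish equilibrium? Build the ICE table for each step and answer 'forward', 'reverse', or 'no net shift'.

Q₀ = 2.618 vs Keq = 13.85 ⇒ Q<K, forward
Step 1:
                  B         D
  init        0.347    0.9084
  Δ         -0.2625    0.2625
  eq        0.08454     1.171
  solve Keq expr → x = 0.2625; check Q = 13.85
Then change container volume by factor 2 (V_new/V_old).
Step 2:
                  B         D
  init      0.04227    0.5854
  Δ               0         0
  eq        0.04227    0.5854
  solve Keq expr → x = 0; check Q = 13.85

Direction: no net shift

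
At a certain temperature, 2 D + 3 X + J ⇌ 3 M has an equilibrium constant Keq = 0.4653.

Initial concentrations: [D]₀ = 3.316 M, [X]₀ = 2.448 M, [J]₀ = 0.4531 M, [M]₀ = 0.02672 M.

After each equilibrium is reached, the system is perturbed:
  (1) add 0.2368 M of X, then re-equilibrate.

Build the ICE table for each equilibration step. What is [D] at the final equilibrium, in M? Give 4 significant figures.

[D]_eq = 2.605 M

Q₀ = 2.6101e-07 vs Keq = 0.4653 ⇒ Q<K, forward
Step 1:
                   D          X          J          M
  I            3.316      2.448     0.4531    0.02672
  C          -0.6741     -1.011    -0.3371      1.011
  E            2.642      1.437      0.116      1.038
  solve Keq expr → x = 0.3371; check Q = 0.4653
Then add 0.2368 M of X.
Step 2:
                   D          X          J          M
  I            2.642      1.674      0.116      1.038
  C         -0.03687   -0.05531   -0.01844    0.05531
  E            2.605      1.618    0.09761      1.093
  solve Keq expr → x = 0.01844; check Q = 0.4653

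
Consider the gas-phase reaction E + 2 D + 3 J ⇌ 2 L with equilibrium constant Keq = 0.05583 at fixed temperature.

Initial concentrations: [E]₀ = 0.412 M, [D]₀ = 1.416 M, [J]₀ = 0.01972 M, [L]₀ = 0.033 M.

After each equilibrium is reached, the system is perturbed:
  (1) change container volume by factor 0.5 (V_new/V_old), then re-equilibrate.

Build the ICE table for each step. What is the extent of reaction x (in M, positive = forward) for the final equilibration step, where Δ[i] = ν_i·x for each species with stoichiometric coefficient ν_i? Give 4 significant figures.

Q₀ = 171.9 vs Keq = 0.05583 ⇒ Q>K, reverse
Step 1:
                   E          D          J          L
  I            0.412      1.416    0.01972      0.033
  C           0.0147     0.0294     0.0441    -0.0294
  E           0.4267      1.445    0.06382   0.003597
  solve Keq expr → x = -0.0147; check Q = 0.05583
Then change container volume by factor 0.5 (V_new/V_old).
Step 2:
                   E          D          J          L
  I           0.8534      2.891     0.1276   0.007194
  C        -0.007199    -0.0144    -0.0216     0.0144
  E           0.8462      2.876     0.1061    0.02159
  solve Keq expr → x = 0.007199; check Q = 0.05583

x = 0.007199 M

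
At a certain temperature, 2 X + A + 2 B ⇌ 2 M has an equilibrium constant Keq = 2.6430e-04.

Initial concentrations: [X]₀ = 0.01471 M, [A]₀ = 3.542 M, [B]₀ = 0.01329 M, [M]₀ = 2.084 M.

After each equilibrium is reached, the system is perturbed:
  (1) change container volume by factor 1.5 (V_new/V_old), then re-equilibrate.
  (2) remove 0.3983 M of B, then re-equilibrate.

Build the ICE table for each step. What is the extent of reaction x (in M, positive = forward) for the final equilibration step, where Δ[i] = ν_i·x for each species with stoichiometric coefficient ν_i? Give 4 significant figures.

x = -0.007109 M

Q₀ = 3.2083e+07 vs Keq = 2.6430e-04 ⇒ Q>K, reverse
Step 1:
                   X          A          B          M
  Initial    0.01471      3.542    0.01329      2.084
  Change       1.951     0.9753      1.951     -1.951
  Equil        1.965      4.517      1.964     0.1334
  solve Keq expr → x = -0.9753; check Q = 2.6430e-04
Then change container volume by factor 1.5 (V_new/V_old).
Step 2:
                   X          A          B          M
  Initial       1.31      3.012      1.309    0.08891
  Change     0.03754    0.01877    0.03754   -0.03754
  Equil        1.348       3.03      1.347    0.05137
  solve Keq expr → x = -0.01877; check Q = 2.6430e-04
Then remove 0.3983 M of B.
Step 3:
                   X          A          B          M
  Initial      1.348       3.03     0.9485    0.05137
  Change     0.01422   0.007109    0.01422   -0.01422
  Equil        1.362      3.037     0.9627    0.03715
  solve Keq expr → x = -0.007109; check Q = 2.6430e-04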